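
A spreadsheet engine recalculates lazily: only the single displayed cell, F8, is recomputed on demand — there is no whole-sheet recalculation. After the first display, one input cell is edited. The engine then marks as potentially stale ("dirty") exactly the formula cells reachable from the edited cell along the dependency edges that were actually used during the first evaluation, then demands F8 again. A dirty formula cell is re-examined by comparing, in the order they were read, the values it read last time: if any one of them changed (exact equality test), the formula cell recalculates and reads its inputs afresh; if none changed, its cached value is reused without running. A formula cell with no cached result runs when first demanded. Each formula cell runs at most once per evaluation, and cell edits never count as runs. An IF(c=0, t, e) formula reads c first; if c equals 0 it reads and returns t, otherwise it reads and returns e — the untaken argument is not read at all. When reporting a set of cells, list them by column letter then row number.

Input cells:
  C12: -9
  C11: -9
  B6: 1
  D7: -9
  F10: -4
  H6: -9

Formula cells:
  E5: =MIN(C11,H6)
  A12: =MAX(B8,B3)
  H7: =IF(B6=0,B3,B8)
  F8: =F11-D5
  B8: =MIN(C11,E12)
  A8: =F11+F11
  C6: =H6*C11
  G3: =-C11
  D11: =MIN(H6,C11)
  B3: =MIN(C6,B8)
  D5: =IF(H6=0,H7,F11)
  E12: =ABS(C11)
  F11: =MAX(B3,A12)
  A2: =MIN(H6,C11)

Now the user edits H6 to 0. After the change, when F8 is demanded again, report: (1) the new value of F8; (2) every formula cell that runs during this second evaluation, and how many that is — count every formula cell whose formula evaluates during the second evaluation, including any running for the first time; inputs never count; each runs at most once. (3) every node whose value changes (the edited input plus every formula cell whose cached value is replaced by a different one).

New value of F8: 0.
Formula cells that run: B3, C6, D5, H7 — 4 in total.
Values that change: C6, H6.
Key observation: a condition flipped, so demand reaches new nodes — H7 runs for the first time.

First evaluation (everything demanded from the output):
  C6 = -9 * -9 = 81
  E12 = ABS(-9) = 9
  B8 = MIN(-9, 9) = -9
  B3 = MIN(81, -9) = -9
  A12 = MAX(-9, -9) = -9
  F11 = MAX(-9, -9) = -9
  D5 = IF(H6=0: H6=-9 -> else branch F11) = -9
  F8 = -9 - -9 = 0

Propagation after the edit:
  C6: runs — H6 -9->0; result 0.
  B3: runs — C6 81->0; result -9 (same value as before).
  A12: checked — values it read are unchanged (B8 unchanged, B3 unchanged); reused cached -9 without running.
  F11: checked — values it read are unchanged (B3 unchanged, A12 unchanged); reused cached -9 without running.
  H7: demanded for the first time — runs, produces -9.
  D5: runs — H6 -9->0; result -9 (same value as before).
  F8: checked — values it read are unchanged (F11 unchanged, D5 unchanged); reused cached 0 without running.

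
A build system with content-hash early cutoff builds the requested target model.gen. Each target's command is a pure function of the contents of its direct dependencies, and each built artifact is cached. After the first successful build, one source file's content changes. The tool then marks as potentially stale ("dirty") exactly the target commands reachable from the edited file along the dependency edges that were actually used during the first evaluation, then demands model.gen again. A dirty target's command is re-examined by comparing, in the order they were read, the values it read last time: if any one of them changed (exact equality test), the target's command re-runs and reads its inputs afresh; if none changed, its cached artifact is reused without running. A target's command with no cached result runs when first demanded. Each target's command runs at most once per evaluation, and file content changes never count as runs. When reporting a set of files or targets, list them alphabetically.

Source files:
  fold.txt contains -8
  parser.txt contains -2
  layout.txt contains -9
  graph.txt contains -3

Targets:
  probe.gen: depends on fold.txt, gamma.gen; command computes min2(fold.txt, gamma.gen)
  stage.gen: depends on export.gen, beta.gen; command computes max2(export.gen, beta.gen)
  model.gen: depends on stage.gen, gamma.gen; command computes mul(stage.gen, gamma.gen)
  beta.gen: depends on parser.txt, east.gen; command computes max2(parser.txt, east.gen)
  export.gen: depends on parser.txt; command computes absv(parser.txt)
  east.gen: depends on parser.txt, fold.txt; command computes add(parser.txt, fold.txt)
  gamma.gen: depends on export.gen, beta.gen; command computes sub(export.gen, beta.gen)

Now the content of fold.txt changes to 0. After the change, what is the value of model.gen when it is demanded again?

First evaluation (everything demanded from the output):
  east.gen = add(-2, -8) = -10
  beta.gen = max2(-2, -10) = -2
  export.gen = absv(-2) = 2
  gamma.gen = sub(2, -2) = 4
  stage.gen = max2(2, -2) = 2
  model.gen = mul(2, 4) = 8

Propagation after the edit:
  east.gen: runs — fold.txt -8->0; result -2.
  beta.gen: runs — east.gen -10->-2; result -2 (same value as before).
  gamma.gen: checked — values it read are unchanged (export.gen unchanged, beta.gen unchanged); reused cached 4 without running.
  stage.gen: checked — values it read are unchanged (export.gen unchanged, beta.gen unchanged); reused cached 2 without running.
  model.gen: checked — values it read are unchanged (stage.gen unchanged, gamma.gen unchanged); reused cached 8 without running.

Key observation: the change is absorbed at beta.gen — it re-runs but produces the same value, and the output's value is unchanged.

New value of model.gen: 8.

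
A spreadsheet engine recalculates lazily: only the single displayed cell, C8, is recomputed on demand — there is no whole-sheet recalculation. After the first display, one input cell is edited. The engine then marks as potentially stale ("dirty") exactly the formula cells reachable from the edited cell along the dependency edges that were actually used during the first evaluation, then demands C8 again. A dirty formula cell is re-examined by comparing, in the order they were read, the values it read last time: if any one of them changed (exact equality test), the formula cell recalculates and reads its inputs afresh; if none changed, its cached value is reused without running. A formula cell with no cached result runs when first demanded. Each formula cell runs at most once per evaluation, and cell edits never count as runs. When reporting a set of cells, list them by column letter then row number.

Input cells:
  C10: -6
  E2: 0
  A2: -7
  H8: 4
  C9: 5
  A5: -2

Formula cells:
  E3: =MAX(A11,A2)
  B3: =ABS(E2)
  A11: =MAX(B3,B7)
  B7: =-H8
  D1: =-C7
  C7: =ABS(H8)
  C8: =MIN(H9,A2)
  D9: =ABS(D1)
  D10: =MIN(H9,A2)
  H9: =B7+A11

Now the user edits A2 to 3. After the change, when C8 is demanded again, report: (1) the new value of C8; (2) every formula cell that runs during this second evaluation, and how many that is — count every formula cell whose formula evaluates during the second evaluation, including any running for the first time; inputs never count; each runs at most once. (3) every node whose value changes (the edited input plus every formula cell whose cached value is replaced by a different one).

First evaluation (everything demanded from the output):
  B3 = ABS(0) = 0
  B7 = -(4) = -4
  A11 = MAX(0, -4) = 0
  H9 = -4 + 0 = -4
  C8 = MIN(-4, -7) = -7

Propagation after the edit:
  C8: runs — A2 -7->3; result -4.

New value of C8: -4.
Formula cells that run: C8 — 1 in total.
Values that change: A2, C8.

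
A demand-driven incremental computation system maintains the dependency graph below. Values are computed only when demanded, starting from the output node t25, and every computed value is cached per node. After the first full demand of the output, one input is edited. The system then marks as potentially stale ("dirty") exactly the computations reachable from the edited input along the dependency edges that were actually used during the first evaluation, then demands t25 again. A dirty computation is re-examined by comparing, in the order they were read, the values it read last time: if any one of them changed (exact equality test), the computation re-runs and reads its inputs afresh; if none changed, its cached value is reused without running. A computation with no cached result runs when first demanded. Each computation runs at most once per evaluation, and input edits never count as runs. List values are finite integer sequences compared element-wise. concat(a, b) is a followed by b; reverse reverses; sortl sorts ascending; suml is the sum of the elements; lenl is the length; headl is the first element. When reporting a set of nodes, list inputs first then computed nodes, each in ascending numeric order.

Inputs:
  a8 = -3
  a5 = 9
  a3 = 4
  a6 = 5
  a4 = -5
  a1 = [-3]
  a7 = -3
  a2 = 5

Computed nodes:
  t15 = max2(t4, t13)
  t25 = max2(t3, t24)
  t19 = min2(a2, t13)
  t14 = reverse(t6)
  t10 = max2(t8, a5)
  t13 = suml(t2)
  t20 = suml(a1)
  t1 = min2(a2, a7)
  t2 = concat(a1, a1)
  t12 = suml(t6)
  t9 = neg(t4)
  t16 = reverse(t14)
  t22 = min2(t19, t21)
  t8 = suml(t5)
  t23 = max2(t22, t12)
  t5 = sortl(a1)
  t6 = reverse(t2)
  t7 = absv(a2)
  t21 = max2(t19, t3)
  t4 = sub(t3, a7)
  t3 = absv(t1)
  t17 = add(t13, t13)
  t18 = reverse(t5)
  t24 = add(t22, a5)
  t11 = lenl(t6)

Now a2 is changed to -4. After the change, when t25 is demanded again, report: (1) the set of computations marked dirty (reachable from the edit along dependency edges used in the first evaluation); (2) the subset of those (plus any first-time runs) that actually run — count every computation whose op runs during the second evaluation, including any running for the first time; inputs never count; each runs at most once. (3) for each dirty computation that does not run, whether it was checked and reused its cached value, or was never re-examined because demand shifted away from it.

Marked dirty: t1, t3, t19, t21, t22, t24, t25.
Computations that run: t1, t3, t19, t21, t22, t25 — 6 in total.
Checked but reused from cache: t24.
Key observation: the cutoff stops propagation at t24 — its inputs' values are unchanged, so it reuses its cache.

First evaluation (everything demanded from the output):
  t1 = min2(5, -3) = -3
  t2 = concat([-3], [-3]) = [-3, -3]
  t3 = absv(-3) = 3
  t13 = suml([-3, -3]) = -6
  t19 = min2(5, -6) = -6
  t21 = max2(-6, 3) = 3
  t22 = min2(-6, 3) = -6
  t24 = add(-6, 9) = 3
  t25 = max2(3, 3) = 3

Propagation after the edit:
  t1: runs — a2 5->-4; result -4.
  t3: runs — t1 -3->-4; result 4.
  t19: runs — a2 5->-4; result -6 (same value as before).
  t21: runs — t3 3->4; result 4.
  t22: runs — t21 3->4; result -6 (same value as before).
  t24: checked — values it read are unchanged (t22 unchanged, a5 unchanged); reused cached 3 without running.
  t25: runs — t3 3->4; result 4.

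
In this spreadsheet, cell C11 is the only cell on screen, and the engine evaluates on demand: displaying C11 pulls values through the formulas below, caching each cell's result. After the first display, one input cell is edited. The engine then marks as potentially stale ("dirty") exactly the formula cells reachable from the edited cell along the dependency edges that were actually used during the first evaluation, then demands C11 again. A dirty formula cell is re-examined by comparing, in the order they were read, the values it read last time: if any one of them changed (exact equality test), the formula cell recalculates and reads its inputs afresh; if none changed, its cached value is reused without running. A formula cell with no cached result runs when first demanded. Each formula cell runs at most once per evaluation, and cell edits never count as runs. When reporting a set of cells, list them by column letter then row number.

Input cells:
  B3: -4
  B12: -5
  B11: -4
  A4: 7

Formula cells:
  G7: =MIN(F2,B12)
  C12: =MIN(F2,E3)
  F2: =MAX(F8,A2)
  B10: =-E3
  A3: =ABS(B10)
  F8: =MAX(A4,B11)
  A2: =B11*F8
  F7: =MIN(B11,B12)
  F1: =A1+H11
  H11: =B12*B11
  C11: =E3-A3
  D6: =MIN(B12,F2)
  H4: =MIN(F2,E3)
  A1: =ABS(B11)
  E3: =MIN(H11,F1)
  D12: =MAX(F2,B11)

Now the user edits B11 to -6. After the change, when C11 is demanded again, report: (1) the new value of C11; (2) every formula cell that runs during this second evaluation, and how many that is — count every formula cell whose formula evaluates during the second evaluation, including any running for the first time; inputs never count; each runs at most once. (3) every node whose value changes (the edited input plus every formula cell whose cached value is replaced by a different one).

C11 now evaluates to 0.
Run set: A1, A3, B10, C11, E3, F1, H11 (7 run).
Changed values: A1, A3, B10, B11, E3, F1, H11.

Initial pass — values computed on the first demand:
  A1 = ABS(-4) = 4
  H11 = -5 * -4 = 20
  F1 = 4 + 20 = 24
  E3 = MIN(20, 24) = 20
  B10 = -(20) = -20
  A3 = ABS(-20) = 20
  C11 = 20 - 20 = 0

Second demand — change propagation:
  A1: re-runs because B11 -4->-6; new result 6.
  H11: re-runs because B11 -4->-6; new result 30.
  F1: re-runs because A1 4->6; H11 20->30; new result 36.
  E3: re-runs because H11 20->30; F1 24->36; new result 30.
  B10: re-runs because E3 20->30; new result -30.
  A3: re-runs because B10 -20->-30; new result 30.
  C11: re-runs because E3 20->30; A3 20->30; new result 0 (unchanged).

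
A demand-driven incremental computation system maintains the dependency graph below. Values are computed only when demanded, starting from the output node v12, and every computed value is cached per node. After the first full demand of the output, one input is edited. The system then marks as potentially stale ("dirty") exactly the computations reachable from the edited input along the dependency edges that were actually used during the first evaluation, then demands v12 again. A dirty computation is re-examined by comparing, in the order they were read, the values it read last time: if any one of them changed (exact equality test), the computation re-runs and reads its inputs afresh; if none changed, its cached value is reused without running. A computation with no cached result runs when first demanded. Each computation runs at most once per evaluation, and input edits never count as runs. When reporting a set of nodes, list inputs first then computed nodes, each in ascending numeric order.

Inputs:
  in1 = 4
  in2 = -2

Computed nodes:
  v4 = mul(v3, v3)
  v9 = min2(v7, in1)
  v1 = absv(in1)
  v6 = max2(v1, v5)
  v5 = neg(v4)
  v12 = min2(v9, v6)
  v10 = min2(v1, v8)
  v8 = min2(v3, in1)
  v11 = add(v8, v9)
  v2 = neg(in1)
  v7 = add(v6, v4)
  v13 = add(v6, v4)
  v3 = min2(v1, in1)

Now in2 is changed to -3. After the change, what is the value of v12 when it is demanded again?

First evaluation (everything demanded from the output):
  v1 = absv(4) = 4
  v3 = min2(4, 4) = 4
  v4 = mul(4, 4) = 16
  v5 = neg(16) = -16
  v6 = max2(4, -16) = 4
  v7 = add(4, 16) = 20
  v9 = min2(20, 4) = 4
  v12 = min2(4, 4) = 4

Propagation after the edit:
  in2 feeds no computation that the output demands — nothing is marked dirty and nothing runs.

Key observation: in2 is never demanded by the output, so the edit triggers no recomputation at all.

New value of v12: 4.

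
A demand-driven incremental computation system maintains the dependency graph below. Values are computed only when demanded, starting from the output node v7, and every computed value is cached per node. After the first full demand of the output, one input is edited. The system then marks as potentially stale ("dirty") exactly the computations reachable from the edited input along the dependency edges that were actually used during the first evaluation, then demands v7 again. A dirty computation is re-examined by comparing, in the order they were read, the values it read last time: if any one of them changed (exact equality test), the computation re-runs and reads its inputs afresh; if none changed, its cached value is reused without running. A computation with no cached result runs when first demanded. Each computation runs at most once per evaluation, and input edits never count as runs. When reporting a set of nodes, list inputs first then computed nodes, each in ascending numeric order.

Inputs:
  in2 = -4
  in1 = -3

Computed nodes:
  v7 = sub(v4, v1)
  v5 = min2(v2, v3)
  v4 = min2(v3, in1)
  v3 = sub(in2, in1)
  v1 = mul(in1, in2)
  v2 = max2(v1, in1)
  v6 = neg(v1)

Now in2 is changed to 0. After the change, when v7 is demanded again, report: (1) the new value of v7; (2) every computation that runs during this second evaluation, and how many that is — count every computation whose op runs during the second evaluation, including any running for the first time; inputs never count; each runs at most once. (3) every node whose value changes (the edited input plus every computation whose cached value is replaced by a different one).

New value of v7: -3.
Computations that run: v1, v3, v4, v7 — 4 in total.
Values that change: in2, v1, v3, v7.

First evaluation (everything demanded from the output):
  v1 = mul(-3, -4) = 12
  v3 = sub(-4, -3) = -1
  v4 = min2(-1, -3) = -3
  v7 = sub(-3, 12) = -15

Propagation after the edit:
  v1: runs — in2 -4->0; result 0.
  v3: runs — in2 -4->0; result 3.
  v4: runs — v3 -1->3; result -3 (same value as before).
  v7: runs — v1 12->0; result -3.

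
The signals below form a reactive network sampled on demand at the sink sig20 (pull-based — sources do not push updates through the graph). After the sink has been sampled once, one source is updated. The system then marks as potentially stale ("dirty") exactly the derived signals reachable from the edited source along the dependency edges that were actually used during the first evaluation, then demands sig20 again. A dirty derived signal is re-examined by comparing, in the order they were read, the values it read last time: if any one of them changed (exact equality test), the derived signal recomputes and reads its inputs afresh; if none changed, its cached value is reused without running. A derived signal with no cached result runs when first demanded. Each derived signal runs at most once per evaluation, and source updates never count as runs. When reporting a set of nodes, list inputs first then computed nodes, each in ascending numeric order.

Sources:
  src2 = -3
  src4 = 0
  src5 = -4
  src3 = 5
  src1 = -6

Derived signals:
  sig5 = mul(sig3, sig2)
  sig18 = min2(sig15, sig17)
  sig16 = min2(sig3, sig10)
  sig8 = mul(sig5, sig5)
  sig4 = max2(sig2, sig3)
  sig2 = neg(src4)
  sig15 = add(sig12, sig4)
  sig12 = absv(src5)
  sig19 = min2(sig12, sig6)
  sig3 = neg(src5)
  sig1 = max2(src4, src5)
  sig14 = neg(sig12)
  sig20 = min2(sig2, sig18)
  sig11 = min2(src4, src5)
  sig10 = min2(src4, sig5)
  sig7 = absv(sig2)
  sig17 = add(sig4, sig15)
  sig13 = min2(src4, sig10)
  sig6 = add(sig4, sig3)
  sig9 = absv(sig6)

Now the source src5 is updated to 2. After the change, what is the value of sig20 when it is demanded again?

Initial pass — values computed on the first demand:
  sig2 = neg(0) = 0
  sig3 = neg(-4) = 4
  sig4 = max2(0, 4) = 4
  sig12 = absv(-4) = 4
  sig15 = add(4, 4) = 8
  sig17 = add(4, 8) = 12
  sig18 = min2(8, 12) = 8
  sig20 = min2(0, 8) = 0

Second demand — change propagation:
  sig3: re-runs because src5 -4->2; new result -2.
  sig4: re-runs because sig3 4->-2; new result 0.
  sig12: re-runs because src5 -4->2; new result 2.
  sig15: re-runs because sig12 4->2; sig4 4->0; new result 2.
  sig17: re-runs because sig4 4->0; sig15 8->2; new result 2.
  sig18: re-runs because sig15 8->2; sig17 12->2; new result 2.
  sig20: re-runs because sig18 8->2; new result 0 (unchanged).

sig20 now evaluates to 0.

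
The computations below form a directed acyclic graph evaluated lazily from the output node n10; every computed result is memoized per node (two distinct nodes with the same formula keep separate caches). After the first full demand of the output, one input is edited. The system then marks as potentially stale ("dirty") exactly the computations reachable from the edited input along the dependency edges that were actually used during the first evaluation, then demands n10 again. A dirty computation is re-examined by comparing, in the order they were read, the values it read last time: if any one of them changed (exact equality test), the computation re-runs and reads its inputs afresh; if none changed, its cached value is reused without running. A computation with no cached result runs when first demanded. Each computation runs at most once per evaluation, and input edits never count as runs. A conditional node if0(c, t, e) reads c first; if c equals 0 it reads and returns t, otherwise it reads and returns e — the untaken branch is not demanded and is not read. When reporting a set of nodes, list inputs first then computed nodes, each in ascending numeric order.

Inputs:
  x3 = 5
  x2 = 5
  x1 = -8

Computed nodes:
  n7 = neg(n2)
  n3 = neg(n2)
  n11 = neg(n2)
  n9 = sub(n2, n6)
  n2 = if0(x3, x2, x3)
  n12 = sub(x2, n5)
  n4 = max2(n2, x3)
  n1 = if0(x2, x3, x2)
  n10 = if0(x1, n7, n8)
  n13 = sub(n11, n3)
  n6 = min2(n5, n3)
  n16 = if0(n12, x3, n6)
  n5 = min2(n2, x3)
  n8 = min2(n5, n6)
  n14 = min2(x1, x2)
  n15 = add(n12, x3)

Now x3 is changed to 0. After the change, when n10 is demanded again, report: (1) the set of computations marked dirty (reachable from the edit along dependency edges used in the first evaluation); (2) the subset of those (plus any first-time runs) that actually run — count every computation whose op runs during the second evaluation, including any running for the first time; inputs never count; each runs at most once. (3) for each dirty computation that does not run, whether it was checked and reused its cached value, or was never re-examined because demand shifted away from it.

First demand of the output computes:
  n2 = if0(x3=5 -> else branch x3) = 5
  n3 = neg(5) = -5
  n5 = min2(5, 5) = 5
  n6 = min2(5, -5) = -5
  n8 = min2(5, -5) = -5
  n10 = if0(x1=-8 -> else branch n8) = -5

After the edit, cleaning proceeds:
  n2: a read changed (x3 5->0; x3 5->0) — executes, giving 5 — identical to its old value.
  n3: dirty, but its reads are unchanged (n2 unchanged); cached -5 stands.
  n5: a read changed (x3 5->0) — executes, giving 0.
  n6: a read changed (n5 5->0) — executes, giving -5 — identical to its old value.
  n8: a read changed (n5 5->0) — executes, giving -5 — identical to its old value.
  n10: dirty, but its reads are unchanged (x1 unchanged, n8 unchanged); cached -5 stands.

Note where the cutoff bites: n3 is checked, finds nothing changed, and keeps its cache.

The edit dirties: n2, n3, n5, n6, n8, n10.
4 computations run: n2, n5, n6, n8.
Cache hits after checking: n3, n10.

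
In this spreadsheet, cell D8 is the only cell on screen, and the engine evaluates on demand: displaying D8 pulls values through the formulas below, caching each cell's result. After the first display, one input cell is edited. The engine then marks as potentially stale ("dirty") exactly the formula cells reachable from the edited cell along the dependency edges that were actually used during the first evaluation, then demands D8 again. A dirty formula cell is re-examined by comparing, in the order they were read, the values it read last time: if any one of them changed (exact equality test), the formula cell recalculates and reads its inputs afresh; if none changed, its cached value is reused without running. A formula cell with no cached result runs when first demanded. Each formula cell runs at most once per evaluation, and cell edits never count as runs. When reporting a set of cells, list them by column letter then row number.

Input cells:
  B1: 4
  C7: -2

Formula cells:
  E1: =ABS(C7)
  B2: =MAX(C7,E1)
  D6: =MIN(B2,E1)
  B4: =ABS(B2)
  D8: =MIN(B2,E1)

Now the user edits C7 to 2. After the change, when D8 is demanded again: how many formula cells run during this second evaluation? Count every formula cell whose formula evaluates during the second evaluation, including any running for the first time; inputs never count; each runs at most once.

Run set: B2, E1 (2 run).
The important point: at D8 every value read last time is unchanged, so the dirty flag clears without a run.

Initial pass — values computed on the first demand:
  E1 = ABS(-2) = 2
  B2 = MAX(-2, 2) = 2
  D8 = MIN(2, 2) = 2

Second demand — change propagation:
  E1: re-runs because C7 -2->2; new result 2 (unchanged).
  B2: re-runs because C7 -2->2; new result 2 (unchanged).
  D8: re-examined; everything it read last time is the same (B2 unchanged, E1 unchanged) — cache 2 kept, no run.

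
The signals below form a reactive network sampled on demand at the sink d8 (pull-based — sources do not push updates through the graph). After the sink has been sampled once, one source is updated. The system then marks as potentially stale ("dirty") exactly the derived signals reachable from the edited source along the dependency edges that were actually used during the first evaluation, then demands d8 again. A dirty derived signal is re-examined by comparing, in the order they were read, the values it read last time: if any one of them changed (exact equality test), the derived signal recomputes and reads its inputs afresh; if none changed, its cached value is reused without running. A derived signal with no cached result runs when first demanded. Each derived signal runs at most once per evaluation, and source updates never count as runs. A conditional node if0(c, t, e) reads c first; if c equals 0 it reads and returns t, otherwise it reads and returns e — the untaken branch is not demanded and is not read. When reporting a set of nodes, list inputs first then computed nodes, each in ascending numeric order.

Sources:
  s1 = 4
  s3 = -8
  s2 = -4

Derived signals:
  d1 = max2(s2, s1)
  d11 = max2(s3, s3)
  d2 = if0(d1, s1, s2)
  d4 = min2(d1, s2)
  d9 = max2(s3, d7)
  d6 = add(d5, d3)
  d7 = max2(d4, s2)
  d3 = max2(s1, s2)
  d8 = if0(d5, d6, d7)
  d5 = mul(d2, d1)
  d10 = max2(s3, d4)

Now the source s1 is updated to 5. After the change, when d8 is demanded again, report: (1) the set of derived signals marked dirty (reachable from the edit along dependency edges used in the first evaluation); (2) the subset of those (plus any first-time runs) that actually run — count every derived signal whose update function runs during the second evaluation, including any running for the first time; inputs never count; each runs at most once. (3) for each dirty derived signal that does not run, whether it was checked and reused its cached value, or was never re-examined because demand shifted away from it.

Initial pass — values computed on the first demand:
  d1 = max2(-4, 4) = 4
  d2 = if0(d1=4 -> else branch s2) = -4
  d4 = min2(4, -4) = -4
  d5 = mul(-4, 4) = -16
  d7 = max2(-4, -4) = -4
  d8 = if0(d5=-16 -> else branch d7) = -4

Second demand — change propagation:
  d1: re-runs because s1 4->5; new result 5.
  d2: re-runs because d1 4->5; new result -4 (unchanged).
  d4: re-runs because d1 4->5; new result -4 (unchanged).
  d5: re-runs because d1 4->5; new result -20.
  d7: re-examined; everything it read last time is the same (d4 unchanged, s2 unchanged) — cache -4 kept, no run.
  d8: re-runs because d5 -16->-20; new result -4 (unchanged).

The important point: at d7 every value read last time is unchanged, so the dirty flag clears without a run.

Dirty set: d1, d2, d4, d5, d7, d8.
Run set: d1, d2, d4, d5, d8 (5 run).
Re-examined without running (cache reused): d7.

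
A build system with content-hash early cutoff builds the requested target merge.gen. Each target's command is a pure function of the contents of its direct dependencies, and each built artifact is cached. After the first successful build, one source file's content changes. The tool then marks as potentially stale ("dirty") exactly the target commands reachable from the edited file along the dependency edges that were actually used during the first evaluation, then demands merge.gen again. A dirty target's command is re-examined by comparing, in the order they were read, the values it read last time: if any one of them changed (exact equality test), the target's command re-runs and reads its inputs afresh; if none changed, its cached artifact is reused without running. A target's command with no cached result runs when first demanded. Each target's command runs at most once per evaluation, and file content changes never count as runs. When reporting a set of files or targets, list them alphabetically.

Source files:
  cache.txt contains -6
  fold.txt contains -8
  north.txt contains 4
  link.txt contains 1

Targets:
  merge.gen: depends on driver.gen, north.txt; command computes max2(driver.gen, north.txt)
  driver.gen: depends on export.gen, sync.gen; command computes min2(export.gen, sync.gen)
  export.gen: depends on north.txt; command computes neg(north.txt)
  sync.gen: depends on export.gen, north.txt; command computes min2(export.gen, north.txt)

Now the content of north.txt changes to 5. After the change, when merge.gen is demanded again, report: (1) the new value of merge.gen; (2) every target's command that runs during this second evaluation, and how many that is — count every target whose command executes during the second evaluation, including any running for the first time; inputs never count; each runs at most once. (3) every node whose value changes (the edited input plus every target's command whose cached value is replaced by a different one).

First evaluation (everything demanded from the output):
  export.gen = neg(4) = -4
  sync.gen = min2(-4, 4) = -4
  driver.gen = min2(-4, -4) = -4
  merge.gen = max2(-4, 4) = 4

Propagation after the edit:
  export.gen: runs — north.txt 4->5; result -5.
  sync.gen: runs — export.gen -4->-5; north.txt 4->5; result -5.
  driver.gen: runs — export.gen -4->-5; sync.gen -4->-5; result -5.
  merge.gen: runs — driver.gen -4->-5; north.txt 4->5; result 5.

New value of merge.gen: 5.
Target commands that run: driver.gen, export.gen, merge.gen, sync.gen — 4 in total.
Values that change: driver.gen, export.gen, merge.gen, north.txt, sync.gen.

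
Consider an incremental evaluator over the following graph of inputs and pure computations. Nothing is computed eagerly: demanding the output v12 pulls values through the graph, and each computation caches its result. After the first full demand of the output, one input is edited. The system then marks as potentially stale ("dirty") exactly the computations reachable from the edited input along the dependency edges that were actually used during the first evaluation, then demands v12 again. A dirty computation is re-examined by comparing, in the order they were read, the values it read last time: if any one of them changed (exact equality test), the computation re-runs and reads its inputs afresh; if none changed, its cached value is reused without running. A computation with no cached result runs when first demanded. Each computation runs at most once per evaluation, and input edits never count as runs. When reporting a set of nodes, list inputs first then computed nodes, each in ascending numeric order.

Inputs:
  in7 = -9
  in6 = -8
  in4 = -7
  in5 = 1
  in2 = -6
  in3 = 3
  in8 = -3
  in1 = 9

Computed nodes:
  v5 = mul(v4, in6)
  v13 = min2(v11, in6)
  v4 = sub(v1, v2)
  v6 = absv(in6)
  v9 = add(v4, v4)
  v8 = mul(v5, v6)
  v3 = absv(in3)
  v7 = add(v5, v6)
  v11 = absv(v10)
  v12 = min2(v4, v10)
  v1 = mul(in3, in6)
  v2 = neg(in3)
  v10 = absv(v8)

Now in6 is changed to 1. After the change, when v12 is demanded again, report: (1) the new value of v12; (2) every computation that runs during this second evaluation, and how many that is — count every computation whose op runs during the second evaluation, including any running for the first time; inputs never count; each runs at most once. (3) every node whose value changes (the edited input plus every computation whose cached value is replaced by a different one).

Initial pass — values computed on the first demand:
  v1 = mul(3, -8) = -24
  v2 = neg(3) = -3
  v4 = sub(-24, -3) = -21
  v5 = mul(-21, -8) = 168
  v6 = absv(-8) = 8
  v8 = mul(168, 8) = 1344
  v10 = absv(1344) = 1344
  v12 = min2(-21, 1344) = -21

Second demand — change propagation:
  v1: re-runs because in6 -8->1; new result 3.
  v4: re-runs because v1 -24->3; new result 6.
  v5: re-runs because v4 -21->6; in6 -8->1; new result 6.
  v6: re-runs because in6 -8->1; new result 1.
  v8: re-runs because v5 168->6; v6 8->1; new result 6.
  v10: re-runs because v8 1344->6; new result 6.
  v12: re-runs because v4 -21->6; v10 1344->6; new result 6.

v12 now evaluates to 6.
Run set: v1, v4, v5, v6, v8, v10, v12 (7 run).
Changed values: in6, v1, v4, v5, v6, v8, v10, v12.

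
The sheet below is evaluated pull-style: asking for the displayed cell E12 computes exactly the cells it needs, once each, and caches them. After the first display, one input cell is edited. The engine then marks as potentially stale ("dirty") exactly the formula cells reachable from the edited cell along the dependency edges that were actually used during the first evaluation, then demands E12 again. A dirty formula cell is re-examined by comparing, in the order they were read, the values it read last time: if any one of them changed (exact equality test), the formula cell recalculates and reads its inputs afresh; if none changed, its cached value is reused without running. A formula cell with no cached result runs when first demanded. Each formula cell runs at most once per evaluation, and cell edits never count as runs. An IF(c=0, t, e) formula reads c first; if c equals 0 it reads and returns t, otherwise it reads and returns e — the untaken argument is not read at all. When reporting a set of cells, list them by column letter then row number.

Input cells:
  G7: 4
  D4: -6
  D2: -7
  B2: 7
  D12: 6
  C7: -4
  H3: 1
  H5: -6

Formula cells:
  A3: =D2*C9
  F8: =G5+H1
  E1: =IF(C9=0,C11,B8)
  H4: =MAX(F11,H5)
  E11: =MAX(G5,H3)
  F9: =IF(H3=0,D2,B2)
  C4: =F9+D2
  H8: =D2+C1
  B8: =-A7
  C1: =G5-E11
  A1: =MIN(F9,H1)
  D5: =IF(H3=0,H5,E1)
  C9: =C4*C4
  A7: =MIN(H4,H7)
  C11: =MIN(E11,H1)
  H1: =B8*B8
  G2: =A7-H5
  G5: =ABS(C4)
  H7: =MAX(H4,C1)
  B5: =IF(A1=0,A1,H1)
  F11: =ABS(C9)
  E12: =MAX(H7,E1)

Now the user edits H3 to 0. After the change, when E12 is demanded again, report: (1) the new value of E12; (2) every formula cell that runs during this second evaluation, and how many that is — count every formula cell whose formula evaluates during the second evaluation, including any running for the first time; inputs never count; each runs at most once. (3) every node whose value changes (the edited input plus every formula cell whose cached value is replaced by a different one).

First demand of the output computes:
  F9 = IF(H3=0: H3=1 -> else branch B2) = 7
  C4 = 7 + -7 = 0
  C9 = 0 * 0 = 0
  F11 = ABS(0) = 0
  G5 = ABS(0) = 0
  E11 = MAX(0, 1) = 1
  C1 = 0 - 1 = -1
  H4 = MAX(0, -6) = 0
  H7 = MAX(0, -1) = 0
  A7 = MIN(0, 0) = 0
  B8 = -(0) = 0
  H1 = 0 * 0 = 0
  C11 = MIN(1, 0) = 0
  E1 = IF(C9=0: C9=0 -> then branch C11) = 0
  E12 = MAX(0, 0) = 0

After the edit, cleaning proceeds:
  F9: a read changed (H3 1->0) — executes, giving -7.
  C4: a read changed (F9 7->-7) — executes, giving -14.
  C9: a read changed (C4 0->-14; C4 0->-14) — executes, giving 196.
  F11: a read changed (C9 0->196) — executes, giving 196.
  G5: a read changed (C4 0->-14) — executes, giving 14.
  E11: a read changed (G5 0->14; H3 1->0) — executes, giving 14.
  C1: a read changed (G5 0->14; E11 1->14) — executes, giving 0.
  H4: a read changed (F11 0->196) — executes, giving 196.
  H7: a read changed (H4 0->196; C1 -1->0) — executes, giving 196.
  A7: a read changed (H4 0->196; H7 0->196) — executes, giving 196.
  B8: a read changed (A7 0->196) — executes, giving -196.
  H1: stays stale; no demand reaches it after the flip.
  C11: stays stale; no demand reaches it after the flip.
  E1: a read changed (C9 0->196) — executes, giving -196.
  E12: a read changed (H7 0->196; E1 0->-196) — executes, giving 196.

Note the branch switch — demand abandons C11, H1, which are never re-examined.

Demanding E12 again yields 196.
13 formula cells run: A7, B8, C1, C4, C9, E1, E11, E12, F9, F11, G5, H4, H7.
The nodes whose values change: A7, B8, C1, C4, C9, E1, E11, E12, F9, F11, G5, H3, H4, H7.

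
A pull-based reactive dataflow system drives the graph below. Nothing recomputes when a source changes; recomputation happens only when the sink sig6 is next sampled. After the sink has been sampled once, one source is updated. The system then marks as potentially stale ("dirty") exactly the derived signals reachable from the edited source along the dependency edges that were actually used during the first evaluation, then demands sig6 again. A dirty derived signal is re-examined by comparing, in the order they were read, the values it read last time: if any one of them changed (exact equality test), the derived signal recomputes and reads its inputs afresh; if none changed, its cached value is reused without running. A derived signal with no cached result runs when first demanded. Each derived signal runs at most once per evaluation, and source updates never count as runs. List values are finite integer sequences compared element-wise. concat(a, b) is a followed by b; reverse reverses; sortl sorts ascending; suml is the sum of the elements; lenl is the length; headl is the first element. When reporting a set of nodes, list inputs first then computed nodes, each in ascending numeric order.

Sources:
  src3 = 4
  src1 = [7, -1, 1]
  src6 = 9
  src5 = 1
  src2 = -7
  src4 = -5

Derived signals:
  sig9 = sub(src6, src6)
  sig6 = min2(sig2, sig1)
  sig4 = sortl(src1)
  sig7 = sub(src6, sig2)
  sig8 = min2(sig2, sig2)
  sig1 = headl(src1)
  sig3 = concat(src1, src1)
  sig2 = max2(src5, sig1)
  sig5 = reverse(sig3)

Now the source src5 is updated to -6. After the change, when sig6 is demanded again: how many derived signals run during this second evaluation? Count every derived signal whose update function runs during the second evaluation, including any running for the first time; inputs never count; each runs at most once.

First evaluation (everything demanded from the output):
  sig1 = headl([7, -1, 1]) = 7
  sig2 = max2(1, 7) = 7
  sig6 = min2(7, 7) = 7

Propagation after the edit:
  sig2: runs — src5 1->-6; result 7 (same value as before).
  sig6: checked — values it read are unchanged (sig2 unchanged, sig1 unchanged); reused cached 7 without running.

Key observation: the change is absorbed at sig2 — it re-runs but produces the same value, and the output's value is unchanged.

Derived signals that run: sig2 — 1 in total.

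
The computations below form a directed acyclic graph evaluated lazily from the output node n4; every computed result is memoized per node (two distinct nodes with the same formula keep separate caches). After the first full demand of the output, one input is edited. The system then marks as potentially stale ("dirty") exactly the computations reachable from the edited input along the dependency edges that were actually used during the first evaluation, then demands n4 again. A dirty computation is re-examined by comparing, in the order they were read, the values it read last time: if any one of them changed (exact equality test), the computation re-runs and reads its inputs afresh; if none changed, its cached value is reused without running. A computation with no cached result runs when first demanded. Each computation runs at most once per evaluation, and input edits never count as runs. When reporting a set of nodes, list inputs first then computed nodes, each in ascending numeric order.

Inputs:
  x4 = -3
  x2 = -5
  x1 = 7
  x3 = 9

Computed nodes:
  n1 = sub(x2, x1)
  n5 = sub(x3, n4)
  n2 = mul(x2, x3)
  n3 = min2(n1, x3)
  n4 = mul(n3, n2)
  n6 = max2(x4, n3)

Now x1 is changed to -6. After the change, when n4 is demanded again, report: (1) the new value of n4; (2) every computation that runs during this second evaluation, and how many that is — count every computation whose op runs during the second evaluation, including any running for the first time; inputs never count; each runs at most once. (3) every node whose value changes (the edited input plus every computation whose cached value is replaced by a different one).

Demanding n4 again yields -45.
3 computations run: n1, n3, n4.
The nodes whose values change: x1, n1, n3, n4.

First demand of the output computes:
  n1 = sub(-5, 7) = -12
  n2 = mul(-5, 9) = -45
  n3 = min2(-12, 9) = -12
  n4 = mul(-12, -45) = 540

After the edit, cleaning proceeds:
  n1: a read changed (x1 7->-6) — executes, giving 1.
  n3: a read changed (n1 -12->1) — executes, giving 1.
  n4: a read changed (n3 -12->1) — executes, giving -45.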